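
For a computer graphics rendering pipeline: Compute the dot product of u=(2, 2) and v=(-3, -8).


u . v = u_x*v_x + u_y*v_y = 2*(-3) + 2*(-8)
= (-6) + (-16) = -22

-22


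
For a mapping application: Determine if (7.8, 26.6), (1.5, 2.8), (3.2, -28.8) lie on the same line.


Cross product: (1.5-7.8)*((-28.8)-26.6) - (2.8-26.6)*(3.2-7.8)
= 239.54

No, not collinear


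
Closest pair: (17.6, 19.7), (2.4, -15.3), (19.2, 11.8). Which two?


d(P0,P1) = 38.1581, d(P0,P2) = 8.0604, d(P1,P2) = 31.8849
Closest: P0 and P2

Closest pair: (17.6, 19.7) and (19.2, 11.8), distance = 8.0604


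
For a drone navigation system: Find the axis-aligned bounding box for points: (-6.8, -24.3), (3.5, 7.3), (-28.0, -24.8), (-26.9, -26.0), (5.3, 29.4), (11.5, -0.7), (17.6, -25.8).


x range: [-28, 17.6]
y range: [-26, 29.4]
Bounding box: (-28,-26) to (17.6,29.4)

(-28,-26) to (17.6,29.4)


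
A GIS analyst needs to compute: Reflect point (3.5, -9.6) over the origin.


Reflection over origin: (x,y) -> (-x,-y)
(3.5, -9.6) -> (-3.5, 9.6)

(-3.5, 9.6)


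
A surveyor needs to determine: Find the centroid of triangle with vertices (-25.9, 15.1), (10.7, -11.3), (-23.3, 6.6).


Centroid = ((x_A+x_B+x_C)/3, (y_A+y_B+y_C)/3)
= (((-25.9)+10.7+(-23.3))/3, (15.1+(-11.3)+6.6)/3)
= (-12.8333, 3.4667)

(-12.8333, 3.4667)


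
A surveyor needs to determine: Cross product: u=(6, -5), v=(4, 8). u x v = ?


u x v = u_x*v_y - u_y*v_x = 6*8 - (-5)*4
= 48 - (-20) = 68

68


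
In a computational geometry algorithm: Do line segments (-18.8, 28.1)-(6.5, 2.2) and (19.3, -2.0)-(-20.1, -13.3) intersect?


Cross products: d1=-1616.47, d2=-310.12, d3=225.26, d4=-1081.09
d1*d2 < 0 and d3*d4 < 0? no

No, they don't intersect


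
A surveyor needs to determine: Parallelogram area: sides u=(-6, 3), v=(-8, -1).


|u x v| = |(-6)*(-1) - 3*(-8)|
= |6 - (-24)| = 30

30


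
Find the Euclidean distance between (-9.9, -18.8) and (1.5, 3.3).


dx=11.4, dy=22.1
d^2 = 11.4^2 + 22.1^2 = 618.37
d = sqrt(618.37) = 24.867

24.867


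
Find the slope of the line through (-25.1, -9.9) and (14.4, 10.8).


slope = (y2-y1)/(x2-x1) = (10.8-(-9.9))/(14.4-(-25.1)) = 20.7/39.5 = 0.5241

0.5241


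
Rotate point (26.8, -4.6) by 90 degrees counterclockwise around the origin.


90° CCW: (x,y) -> (-y, x)
(26.8,-4.6) -> (4.6, 26.8)

(4.6, 26.8)


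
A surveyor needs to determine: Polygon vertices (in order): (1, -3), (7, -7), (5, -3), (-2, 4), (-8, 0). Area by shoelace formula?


Shoelace sum: (1*(-7) - 7*(-3)) + (7*(-3) - 5*(-7)) + (5*4 - (-2)*(-3)) + ((-2)*0 - (-8)*4) + ((-8)*(-3) - 1*0)
= 98
Area = |98|/2 = 49

49


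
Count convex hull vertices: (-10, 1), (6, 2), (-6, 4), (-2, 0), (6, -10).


Convex hull vertices (CCW): (-10, 1), (6, -10), (6, 2), (-6, 4)
Count = 4

4


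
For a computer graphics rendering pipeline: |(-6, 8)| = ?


|u| = sqrt((-6)^2 + 8^2) = sqrt(100) = 10

10


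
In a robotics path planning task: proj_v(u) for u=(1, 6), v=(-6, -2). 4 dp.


u.v = -18, |v| = sqrt(40) = 6.3246
Scalar projection = u.v / |v| = -18 / sqrt(40) = -2.846

-2.846


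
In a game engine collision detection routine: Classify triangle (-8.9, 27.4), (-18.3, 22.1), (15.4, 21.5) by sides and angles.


Side lengths squared: AB^2=116.45, BC^2=1136.05, CA^2=625.3
Sorted: [116.45, 625.3, 1136.05]
By sides: Scalene, By angles: Obtuse

Scalene, Obtuse


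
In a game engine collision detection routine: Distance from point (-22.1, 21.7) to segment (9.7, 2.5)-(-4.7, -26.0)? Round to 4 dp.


Project P onto AB: t = 0 (clamped to [0,1])
Closest point on segment: (9.7, 2.5)
Distance: 37.1467

37.1467


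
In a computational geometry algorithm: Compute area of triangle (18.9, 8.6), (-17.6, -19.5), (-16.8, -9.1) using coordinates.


Area = |x_A(y_B-y_C) + x_B(y_C-y_A) + x_C(y_A-y_B)|/2
= |(-196.56) + 311.52 + (-472.08)|/2
= 357.12/2 = 178.56

178.56


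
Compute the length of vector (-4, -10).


|u| = sqrt((-4)^2 + (-10)^2) = sqrt(116) = 10.7703

10.7703


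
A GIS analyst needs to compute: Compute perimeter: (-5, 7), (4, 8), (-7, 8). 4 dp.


Sides: (-5, 7)->(4, 8): sqrt(82) = 9.055385, (4, 8)->(-7, 8): sqrt(121) = 11, (-7, 8)->(-5, 7): sqrt(5) = 2.236068
Sum = 22.291453
Perimeter = 22.2915

22.2915


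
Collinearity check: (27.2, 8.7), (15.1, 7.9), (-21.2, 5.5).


Cross product: (15.1-27.2)*(5.5-8.7) - (7.9-8.7)*((-21.2)-27.2)
= 0

Yes, collinear


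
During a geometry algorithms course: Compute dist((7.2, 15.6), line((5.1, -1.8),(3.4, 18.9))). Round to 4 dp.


|cross product| = 73.05
|line direction| = sqrt(431.38) = 20.7697
Distance = 73.05/sqrt(431.38) = 3.5171

3.5171


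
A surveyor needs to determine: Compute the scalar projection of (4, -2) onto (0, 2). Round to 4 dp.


u.v = -4, |v| = sqrt(4) = 2
Scalar projection = u.v / |v| = -4 / sqrt(4) = -2

-2


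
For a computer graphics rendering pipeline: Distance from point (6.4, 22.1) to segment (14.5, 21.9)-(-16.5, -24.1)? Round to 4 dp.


Project P onto AB: t = 0.0786 (clamped to [0,1])
Closest point on segment: (12.0629, 18.2837)
Distance: 6.8288

6.8288


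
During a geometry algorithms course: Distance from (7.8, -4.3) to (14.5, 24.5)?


dx=6.7, dy=28.8
d^2 = 6.7^2 + 28.8^2 = 874.33
d = sqrt(874.33) = 29.5691

29.5691


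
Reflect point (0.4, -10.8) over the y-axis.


Reflection over y-axis: (x,y) -> (-x,y)
(0.4, -10.8) -> (-0.4, -10.8)

(-0.4, -10.8)


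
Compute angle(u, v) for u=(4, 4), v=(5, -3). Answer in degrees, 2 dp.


u.v = 8, |u| = sqrt(32) = 5.6569, |v| = sqrt(34) = 5.831
cos(theta) = u.v/(|u||v|) = 8/sqrt(1088) = 0.242536
theta = acos(0.242536) = 75.96 degrees

75.96 degrees


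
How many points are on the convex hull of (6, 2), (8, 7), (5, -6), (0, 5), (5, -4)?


Convex hull vertices (CCW): (0, 5), (5, -6), (8, 7)
Count = 3

3


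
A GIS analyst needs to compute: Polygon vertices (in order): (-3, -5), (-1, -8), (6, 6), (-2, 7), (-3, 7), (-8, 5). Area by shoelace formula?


Shoelace sum: ((-3)*(-8) - (-1)*(-5)) + ((-1)*6 - 6*(-8)) + (6*7 - (-2)*6) + ((-2)*7 - (-3)*7) + ((-3)*5 - (-8)*7) + ((-8)*(-5) - (-3)*5)
= 218
Area = |218|/2 = 109

109


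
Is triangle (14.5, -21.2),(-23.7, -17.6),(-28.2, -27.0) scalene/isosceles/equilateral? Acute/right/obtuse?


Side lengths squared: AB^2=1472.2, BC^2=108.61, CA^2=1856.93
Sorted: [108.61, 1472.2, 1856.93]
By sides: Scalene, By angles: Obtuse

Scalene, Obtuse


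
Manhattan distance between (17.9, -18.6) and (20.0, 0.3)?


|17.9-20| + |(-18.6)-0.3| = 2.1 + 18.9 = 21

21


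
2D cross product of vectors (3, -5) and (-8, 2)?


u x v = u_x*v_y - u_y*v_x = 3*2 - (-5)*(-8)
= 6 - 40 = -34

-34


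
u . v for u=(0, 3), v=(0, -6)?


u . v = u_x*v_x + u_y*v_y = 0*0 + 3*(-6)
= 0 + (-18) = -18

-18


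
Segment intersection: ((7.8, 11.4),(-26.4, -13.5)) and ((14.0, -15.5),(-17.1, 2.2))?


Cross products: d1=-726.85, d2=652.88, d3=1074.36, d4=-305.37
d1*d2 < 0 and d3*d4 < 0? yes

Yes, they intersect


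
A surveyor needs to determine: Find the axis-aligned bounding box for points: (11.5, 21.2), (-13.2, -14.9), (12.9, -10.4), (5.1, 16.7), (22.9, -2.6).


x range: [-13.2, 22.9]
y range: [-14.9, 21.2]
Bounding box: (-13.2,-14.9) to (22.9,21.2)

(-13.2,-14.9) to (22.9,21.2)


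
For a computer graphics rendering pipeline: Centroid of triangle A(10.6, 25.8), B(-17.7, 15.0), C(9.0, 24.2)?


Centroid = ((x_A+x_B+x_C)/3, (y_A+y_B+y_C)/3)
= ((10.6+(-17.7)+9)/3, (25.8+15+24.2)/3)
= (0.6333, 21.6667)

(0.6333, 21.6667)


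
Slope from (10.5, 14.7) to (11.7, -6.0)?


slope = (y2-y1)/(x2-x1) = ((-6)-14.7)/(11.7-10.5) = (-20.7)/1.2 = -17.25

-17.25


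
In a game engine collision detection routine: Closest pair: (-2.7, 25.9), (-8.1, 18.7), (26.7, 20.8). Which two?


d(P0,P1) = 9, d(P0,P2) = 29.8391, d(P1,P2) = 34.8633
Closest: P0 and P1

Closest pair: (-2.7, 25.9) and (-8.1, 18.7), distance = 9


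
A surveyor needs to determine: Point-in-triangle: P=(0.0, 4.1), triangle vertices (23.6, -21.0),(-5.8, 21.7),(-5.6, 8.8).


Cross products: AB x AP = 269.78, BC x BP = 71.3, CA x CP = 29.64
All same sign? yes

Yes, inside


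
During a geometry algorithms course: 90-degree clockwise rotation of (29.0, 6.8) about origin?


90° CW: (x,y) -> (y, -x)
(29,6.8) -> (6.8, -29)

(6.8, -29)


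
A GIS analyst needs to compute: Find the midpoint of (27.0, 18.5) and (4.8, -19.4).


M = ((27+4.8)/2, (18.5+(-19.4))/2)
= (15.9, -0.45)

(15.9, -0.45)


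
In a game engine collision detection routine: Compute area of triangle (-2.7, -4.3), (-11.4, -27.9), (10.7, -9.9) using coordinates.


Area = |x_A(y_B-y_C) + x_B(y_C-y_A) + x_C(y_A-y_B)|/2
= |48.6 + 63.84 + 252.52|/2
= 364.96/2 = 182.48

182.48


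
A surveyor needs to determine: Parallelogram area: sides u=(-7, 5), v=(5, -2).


|u x v| = |(-7)*(-2) - 5*5|
= |14 - 25| = 11

11


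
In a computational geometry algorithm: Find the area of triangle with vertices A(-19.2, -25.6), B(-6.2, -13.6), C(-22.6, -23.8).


Area = |x_A(y_B-y_C) + x_B(y_C-y_A) + x_C(y_A-y_B)|/2
= |(-195.84) + (-11.16) + 271.2|/2
= 64.2/2 = 32.1

32.1


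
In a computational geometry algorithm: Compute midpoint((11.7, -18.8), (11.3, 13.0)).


M = ((11.7+11.3)/2, ((-18.8)+13)/2)
= (11.5, -2.9)

(11.5, -2.9)


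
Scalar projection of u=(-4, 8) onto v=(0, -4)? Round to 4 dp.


u.v = -32, |v| = sqrt(16) = 4
Scalar projection = u.v / |v| = -32 / sqrt(16) = -8

-8


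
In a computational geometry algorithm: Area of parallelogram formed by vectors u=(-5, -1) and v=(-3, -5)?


|u x v| = |(-5)*(-5) - (-1)*(-3)|
= |25 - 3| = 22

22


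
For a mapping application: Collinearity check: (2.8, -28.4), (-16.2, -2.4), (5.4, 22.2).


Cross product: ((-16.2)-2.8)*(22.2-(-28.4)) - ((-2.4)-(-28.4))*(5.4-2.8)
= -1029

No, not collinear


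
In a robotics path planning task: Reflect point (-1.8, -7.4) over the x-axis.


Reflection over x-axis: (x,y) -> (x,-y)
(-1.8, -7.4) -> (-1.8, 7.4)

(-1.8, 7.4)


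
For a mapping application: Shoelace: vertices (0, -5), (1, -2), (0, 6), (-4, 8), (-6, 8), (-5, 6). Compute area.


Shoelace sum: (0*(-2) - 1*(-5)) + (1*6 - 0*(-2)) + (0*8 - (-4)*6) + ((-4)*8 - (-6)*8) + ((-6)*6 - (-5)*8) + ((-5)*(-5) - 0*6)
= 80
Area = |80|/2 = 40

40


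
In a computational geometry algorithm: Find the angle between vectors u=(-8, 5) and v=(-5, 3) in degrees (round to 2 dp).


u.v = 55, |u| = sqrt(89) = 9.434, |v| = sqrt(34) = 5.831
cos(theta) = u.v/(|u||v|) = 55/sqrt(3026) = 0.999835
theta = acos(0.999835) = 1.04 degrees

1.04 degrees


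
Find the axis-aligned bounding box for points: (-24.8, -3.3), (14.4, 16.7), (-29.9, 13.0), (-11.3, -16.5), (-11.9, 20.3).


x range: [-29.9, 14.4]
y range: [-16.5, 20.3]
Bounding box: (-29.9,-16.5) to (14.4,20.3)

(-29.9,-16.5) to (14.4,20.3)


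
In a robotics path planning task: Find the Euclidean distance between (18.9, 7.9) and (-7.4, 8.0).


dx=-26.3, dy=0.1
d^2 = (-26.3)^2 + 0.1^2 = 691.7
d = sqrt(691.7) = 26.3002

26.3002


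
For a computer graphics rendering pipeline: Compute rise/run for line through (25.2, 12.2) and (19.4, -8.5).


slope = (y2-y1)/(x2-x1) = ((-8.5)-12.2)/(19.4-25.2) = (-20.7)/(-5.8) = 3.569

3.569


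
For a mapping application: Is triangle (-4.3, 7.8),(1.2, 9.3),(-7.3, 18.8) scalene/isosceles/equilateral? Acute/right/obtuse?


Side lengths squared: AB^2=32.5, BC^2=162.5, CA^2=130
Sorted: [32.5, 130, 162.5]
By sides: Scalene, By angles: Right

Scalene, Right


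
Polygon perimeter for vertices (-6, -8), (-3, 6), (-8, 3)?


Sides: (-6, -8)->(-3, 6): sqrt(205) = 14.317821, (-3, 6)->(-8, 3): sqrt(34) = 5.830952, (-8, 3)->(-6, -8): sqrt(125) = 11.18034
Sum = 31.329113
Perimeter = 31.3291

31.3291


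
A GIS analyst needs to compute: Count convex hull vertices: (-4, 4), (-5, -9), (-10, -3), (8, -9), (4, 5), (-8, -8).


Convex hull vertices (CCW): (-10, -3), (-8, -8), (-5, -9), (8, -9), (4, 5), (-4, 4)
Count = 6

6


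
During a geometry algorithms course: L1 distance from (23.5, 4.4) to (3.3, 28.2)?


|23.5-3.3| + |4.4-28.2| = 20.2 + 23.8 = 44

44


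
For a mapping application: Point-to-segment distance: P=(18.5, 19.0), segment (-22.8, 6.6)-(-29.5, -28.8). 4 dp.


Project P onto AB: t = 0 (clamped to [0,1])
Closest point on segment: (-22.8, 6.6)
Distance: 43.1213

43.1213


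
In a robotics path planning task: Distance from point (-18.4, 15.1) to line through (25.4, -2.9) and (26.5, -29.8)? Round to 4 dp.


|cross product| = 1158.42
|line direction| = sqrt(724.82) = 26.9225
Distance = 1158.42/sqrt(724.82) = 43.028

43.028


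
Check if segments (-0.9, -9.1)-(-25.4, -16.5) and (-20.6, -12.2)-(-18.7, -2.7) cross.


Cross products: d1=-181.26, d2=37.43, d3=-69.83, d4=-288.52
d1*d2 < 0 and d3*d4 < 0? no

No, they don't intersect


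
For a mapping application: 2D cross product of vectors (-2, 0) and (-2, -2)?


u x v = u_x*v_y - u_y*v_x = (-2)*(-2) - 0*(-2)
= 4 - 0 = 4

4


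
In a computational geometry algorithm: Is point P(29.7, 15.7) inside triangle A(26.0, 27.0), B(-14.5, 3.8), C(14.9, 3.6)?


Cross products: AB x AP = 543.49, BC x BP = 358.7, CA x CP = -212.01
All same sign? no

No, outside


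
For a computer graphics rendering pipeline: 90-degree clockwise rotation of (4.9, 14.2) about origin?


90° CW: (x,y) -> (y, -x)
(4.9,14.2) -> (14.2, -4.9)

(14.2, -4.9)


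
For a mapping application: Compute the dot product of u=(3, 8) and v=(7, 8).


u . v = u_x*v_x + u_y*v_y = 3*7 + 8*8
= 21 + 64 = 85

85


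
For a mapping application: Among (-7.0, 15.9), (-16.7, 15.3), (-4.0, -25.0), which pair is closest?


d(P0,P1) = 9.7185, d(P0,P2) = 41.0099, d(P1,P2) = 42.2538
Closest: P0 and P1

Closest pair: (-7.0, 15.9) and (-16.7, 15.3), distance = 9.7185


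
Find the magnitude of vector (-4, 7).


|u| = sqrt((-4)^2 + 7^2) = sqrt(65) = 8.0623

8.0623


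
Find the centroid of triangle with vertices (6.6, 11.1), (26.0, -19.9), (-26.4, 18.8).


Centroid = ((x_A+x_B+x_C)/3, (y_A+y_B+y_C)/3)
= ((6.6+26+(-26.4))/3, (11.1+(-19.9)+18.8)/3)
= (2.0667, 3.3333)

(2.0667, 3.3333)


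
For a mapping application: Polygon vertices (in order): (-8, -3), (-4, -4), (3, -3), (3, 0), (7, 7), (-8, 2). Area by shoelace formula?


Shoelace sum: ((-8)*(-4) - (-4)*(-3)) + ((-4)*(-3) - 3*(-4)) + (3*0 - 3*(-3)) + (3*7 - 7*0) + (7*2 - (-8)*7) + ((-8)*(-3) - (-8)*2)
= 184
Area = |184|/2 = 92

92


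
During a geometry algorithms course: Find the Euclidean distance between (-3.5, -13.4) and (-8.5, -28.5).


dx=-5, dy=-15.1
d^2 = (-5)^2 + (-15.1)^2 = 253.01
d = sqrt(253.01) = 15.9063

15.9063


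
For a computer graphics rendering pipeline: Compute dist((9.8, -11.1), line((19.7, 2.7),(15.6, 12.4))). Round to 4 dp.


|cross product| = 152.61
|line direction| = sqrt(110.9) = 10.5309
Distance = 152.61/sqrt(110.9) = 14.4916

14.4916


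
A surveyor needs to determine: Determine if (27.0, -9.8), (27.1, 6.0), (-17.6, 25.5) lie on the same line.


Cross product: (27.1-27)*(25.5-(-9.8)) - (6-(-9.8))*((-17.6)-27)
= 708.21

No, not collinear


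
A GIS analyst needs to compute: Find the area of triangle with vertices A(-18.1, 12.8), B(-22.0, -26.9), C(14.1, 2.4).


Area = |x_A(y_B-y_C) + x_B(y_C-y_A) + x_C(y_A-y_B)|/2
= |530.33 + 228.8 + 559.77|/2
= 1318.9/2 = 659.45

659.45


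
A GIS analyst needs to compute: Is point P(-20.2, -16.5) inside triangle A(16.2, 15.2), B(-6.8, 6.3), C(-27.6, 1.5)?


Cross products: AB x AP = 405.14, BC x BP = 409.92, CA x CP = -889.78
All same sign? no

No, outside


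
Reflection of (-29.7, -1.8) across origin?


Reflection over origin: (x,y) -> (-x,-y)
(-29.7, -1.8) -> (29.7, 1.8)

(29.7, 1.8)


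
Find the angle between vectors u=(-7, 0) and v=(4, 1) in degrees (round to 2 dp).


u.v = -28, |u| = sqrt(49) = 7, |v| = sqrt(17) = 4.1231
cos(theta) = u.v/(|u||v|) = -28/sqrt(833) = -0.970143
theta = acos(-0.970143) = 165.96 degrees

165.96 degrees


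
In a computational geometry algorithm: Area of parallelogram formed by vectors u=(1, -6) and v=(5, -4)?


|u x v| = |1*(-4) - (-6)*5|
= |(-4) - (-30)| = 26

26


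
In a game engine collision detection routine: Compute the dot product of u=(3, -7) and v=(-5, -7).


u . v = u_x*v_x + u_y*v_y = 3*(-5) + (-7)*(-7)
= (-15) + 49 = 34

34


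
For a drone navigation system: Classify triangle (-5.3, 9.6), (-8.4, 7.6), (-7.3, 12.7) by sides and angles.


Side lengths squared: AB^2=13.61, BC^2=27.22, CA^2=13.61
Sorted: [13.61, 13.61, 27.22]
By sides: Isosceles, By angles: Right

Isosceles, Right


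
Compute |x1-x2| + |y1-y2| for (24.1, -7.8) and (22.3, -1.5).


|24.1-22.3| + |(-7.8)-(-1.5)| = 1.8 + 6.3 = 8.1

8.1


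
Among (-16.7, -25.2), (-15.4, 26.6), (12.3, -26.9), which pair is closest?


d(P0,P1) = 51.8163, d(P0,P2) = 29.0498, d(P1,P2) = 60.2457
Closest: P0 and P2

Closest pair: (-16.7, -25.2) and (12.3, -26.9), distance = 29.0498


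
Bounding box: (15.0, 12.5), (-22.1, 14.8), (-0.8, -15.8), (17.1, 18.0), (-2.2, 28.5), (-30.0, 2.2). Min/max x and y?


x range: [-30, 17.1]
y range: [-15.8, 28.5]
Bounding box: (-30,-15.8) to (17.1,28.5)

(-30,-15.8) to (17.1,28.5)


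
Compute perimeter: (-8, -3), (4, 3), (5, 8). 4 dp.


Sides: (-8, -3)->(4, 3): sqrt(180) = 13.416408, (4, 3)->(5, 8): sqrt(26) = 5.09902, (5, 8)->(-8, -3): sqrt(290) = 17.029386
Sum = 35.544814
Perimeter = 35.5448

35.5448


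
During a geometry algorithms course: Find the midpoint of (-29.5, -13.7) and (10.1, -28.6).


M = (((-29.5)+10.1)/2, ((-13.7)+(-28.6))/2)
= (-9.7, -21.15)

(-9.7, -21.15)


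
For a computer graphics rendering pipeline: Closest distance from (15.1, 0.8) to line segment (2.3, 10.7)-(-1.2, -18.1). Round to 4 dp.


Project P onto AB: t = 0.2855 (clamped to [0,1])
Closest point on segment: (1.3007, 2.477)
Distance: 13.9009

13.9009


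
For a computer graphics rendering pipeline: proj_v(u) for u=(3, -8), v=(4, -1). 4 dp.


u.v = 20, |v| = sqrt(17) = 4.1231
Scalar projection = u.v / |v| = 20 / sqrt(17) = 4.8507

4.8507


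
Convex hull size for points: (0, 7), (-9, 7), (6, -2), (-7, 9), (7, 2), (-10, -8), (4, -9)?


Convex hull vertices (CCW): (-10, -8), (4, -9), (6, -2), (7, 2), (0, 7), (-7, 9), (-9, 7)
Count = 7

7


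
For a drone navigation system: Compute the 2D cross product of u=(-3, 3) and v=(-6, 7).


u x v = u_x*v_y - u_y*v_x = (-3)*7 - 3*(-6)
= (-21) - (-18) = -3

-3


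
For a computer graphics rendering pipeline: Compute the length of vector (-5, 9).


|u| = sqrt((-5)^2 + 9^2) = sqrt(106) = 10.2956

10.2956


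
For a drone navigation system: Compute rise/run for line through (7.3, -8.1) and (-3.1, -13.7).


slope = (y2-y1)/(x2-x1) = ((-13.7)-(-8.1))/((-3.1)-7.3) = (-5.6)/(-10.4) = 0.5385

0.5385


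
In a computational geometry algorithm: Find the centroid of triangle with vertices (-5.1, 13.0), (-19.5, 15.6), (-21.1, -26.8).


Centroid = ((x_A+x_B+x_C)/3, (y_A+y_B+y_C)/3)
= (((-5.1)+(-19.5)+(-21.1))/3, (13+15.6+(-26.8))/3)
= (-15.2333, 0.6)

(-15.2333, 0.6)


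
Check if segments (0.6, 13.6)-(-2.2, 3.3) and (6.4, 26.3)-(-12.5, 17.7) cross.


Cross products: d1=190.15, d2=360.74, d3=24.18, d4=-146.41
d1*d2 < 0 and d3*d4 < 0? no

No, they don't intersect


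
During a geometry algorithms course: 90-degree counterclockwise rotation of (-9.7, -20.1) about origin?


90° CCW: (x,y) -> (-y, x)
(-9.7,-20.1) -> (20.1, -9.7)

(20.1, -9.7)


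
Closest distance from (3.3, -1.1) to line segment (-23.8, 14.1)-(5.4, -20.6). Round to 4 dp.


Project P onto AB: t = 0.6412 (clamped to [0,1])
Closest point on segment: (-5.0772, -8.1494)
Distance: 10.9486

10.9486


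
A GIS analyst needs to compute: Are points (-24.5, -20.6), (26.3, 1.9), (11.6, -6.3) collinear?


Cross product: (26.3-(-24.5))*((-6.3)-(-20.6)) - (1.9-(-20.6))*(11.6-(-24.5))
= -85.81

No, not collinear


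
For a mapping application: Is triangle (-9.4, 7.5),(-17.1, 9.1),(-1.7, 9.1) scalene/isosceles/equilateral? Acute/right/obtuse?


Side lengths squared: AB^2=61.85, BC^2=237.16, CA^2=61.85
Sorted: [61.85, 61.85, 237.16]
By sides: Isosceles, By angles: Obtuse

Isosceles, Obtuse


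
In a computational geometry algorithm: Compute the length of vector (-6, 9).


|u| = sqrt((-6)^2 + 9^2) = sqrt(117) = 10.8167

10.8167


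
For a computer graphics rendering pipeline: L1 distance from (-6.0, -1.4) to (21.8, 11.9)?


|(-6)-21.8| + |(-1.4)-11.9| = 27.8 + 13.3 = 41.1

41.1


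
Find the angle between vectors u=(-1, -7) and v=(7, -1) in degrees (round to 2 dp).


u.v = 0, |u| = sqrt(50) = 7.0711, |v| = sqrt(50) = 7.0711
cos(theta) = u.v/(|u||v|) = 0/sqrt(2500) = 0
theta = acos(0) = 90 degrees

90 degrees


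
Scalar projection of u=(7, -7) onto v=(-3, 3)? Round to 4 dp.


u.v = -42, |v| = sqrt(18) = 4.2426
Scalar projection = u.v / |v| = -42 / sqrt(18) = -9.8995

-9.8995


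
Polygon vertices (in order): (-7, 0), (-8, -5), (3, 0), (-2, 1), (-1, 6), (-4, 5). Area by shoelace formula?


Shoelace sum: ((-7)*(-5) - (-8)*0) + ((-8)*0 - 3*(-5)) + (3*1 - (-2)*0) + ((-2)*6 - (-1)*1) + ((-1)*5 - (-4)*6) + ((-4)*0 - (-7)*5)
= 96
Area = |96|/2 = 48

48


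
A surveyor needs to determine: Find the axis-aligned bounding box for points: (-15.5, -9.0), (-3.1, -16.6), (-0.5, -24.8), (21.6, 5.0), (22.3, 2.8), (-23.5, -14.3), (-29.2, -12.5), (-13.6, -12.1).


x range: [-29.2, 22.3]
y range: [-24.8, 5]
Bounding box: (-29.2,-24.8) to (22.3,5)

(-29.2,-24.8) to (22.3,5)


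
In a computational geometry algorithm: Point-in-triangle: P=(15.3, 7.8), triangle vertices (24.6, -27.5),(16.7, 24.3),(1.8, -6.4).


Cross products: AB x AP = 202.87, BC x BP = 202.87, CA x CP = 608.61
All same sign? yes

Yes, inside


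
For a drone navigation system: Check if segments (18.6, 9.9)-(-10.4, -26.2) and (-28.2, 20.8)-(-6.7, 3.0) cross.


Cross products: d1=598.69, d2=-693.66, d3=-2005.58, d4=-713.23
d1*d2 < 0 and d3*d4 < 0? no

No, they don't intersect


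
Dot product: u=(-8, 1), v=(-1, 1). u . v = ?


u . v = u_x*v_x + u_y*v_y = (-8)*(-1) + 1*1
= 8 + 1 = 9

9


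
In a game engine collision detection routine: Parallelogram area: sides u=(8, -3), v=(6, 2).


|u x v| = |8*2 - (-3)*6|
= |16 - (-18)| = 34

34


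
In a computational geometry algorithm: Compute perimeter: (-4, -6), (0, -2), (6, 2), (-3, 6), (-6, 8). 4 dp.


Sides: (-4, -6)->(0, -2): sqrt(32) = 5.656854, (0, -2)->(6, 2): sqrt(52) = 7.211103, (6, 2)->(-3, 6): sqrt(97) = 9.848858, (-3, 6)->(-6, 8): sqrt(13) = 3.605551, (-6, 8)->(-4, -6): sqrt(200) = 14.142136
Sum = 40.464502
Perimeter = 40.4645

40.4645


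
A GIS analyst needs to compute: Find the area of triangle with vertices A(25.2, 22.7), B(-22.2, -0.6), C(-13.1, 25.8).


Area = |x_A(y_B-y_C) + x_B(y_C-y_A) + x_C(y_A-y_B)|/2
= |(-665.28) + (-68.82) + (-305.23)|/2
= 1039.33/2 = 519.665

519.665


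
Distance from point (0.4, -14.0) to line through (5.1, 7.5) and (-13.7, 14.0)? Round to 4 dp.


|cross product| = 434.75
|line direction| = sqrt(395.69) = 19.892
Distance = 434.75/sqrt(395.69) = 21.8556

21.8556


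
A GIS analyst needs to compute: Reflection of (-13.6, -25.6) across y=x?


Reflection over y=x: (x,y) -> (y,x)
(-13.6, -25.6) -> (-25.6, -13.6)

(-25.6, -13.6)


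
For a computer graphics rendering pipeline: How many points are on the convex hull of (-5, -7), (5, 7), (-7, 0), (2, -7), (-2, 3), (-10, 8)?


Convex hull vertices (CCW): (-10, 8), (-5, -7), (2, -7), (5, 7)
Count = 4

4


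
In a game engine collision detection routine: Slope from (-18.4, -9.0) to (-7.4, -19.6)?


slope = (y2-y1)/(x2-x1) = ((-19.6)-(-9))/((-7.4)-(-18.4)) = (-10.6)/11 = -0.9636

-0.9636


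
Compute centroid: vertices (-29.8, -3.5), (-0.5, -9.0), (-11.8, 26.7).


Centroid = ((x_A+x_B+x_C)/3, (y_A+y_B+y_C)/3)
= (((-29.8)+(-0.5)+(-11.8))/3, ((-3.5)+(-9)+26.7)/3)
= (-14.0333, 4.7333)

(-14.0333, 4.7333)


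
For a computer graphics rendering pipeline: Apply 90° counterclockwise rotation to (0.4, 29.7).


90° CCW: (x,y) -> (-y, x)
(0.4,29.7) -> (-29.7, 0.4)

(-29.7, 0.4)


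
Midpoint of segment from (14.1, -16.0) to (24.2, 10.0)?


M = ((14.1+24.2)/2, ((-16)+10)/2)
= (19.15, -3)

(19.15, -3)


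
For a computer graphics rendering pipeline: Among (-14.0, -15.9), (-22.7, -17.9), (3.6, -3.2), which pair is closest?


d(P0,P1) = 8.9269, d(P0,P2) = 21.7037, d(P1,P2) = 30.1294
Closest: P0 and P1

Closest pair: (-14.0, -15.9) and (-22.7, -17.9), distance = 8.9269


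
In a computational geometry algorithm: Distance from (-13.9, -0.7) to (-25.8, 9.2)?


dx=-11.9, dy=9.9
d^2 = (-11.9)^2 + 9.9^2 = 239.62
d = sqrt(239.62) = 15.4797

15.4797


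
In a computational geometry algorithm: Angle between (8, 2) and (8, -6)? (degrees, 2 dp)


u.v = 52, |u| = sqrt(68) = 8.2462, |v| = sqrt(100) = 10
cos(theta) = u.v/(|u||v|) = 52/sqrt(6800) = 0.630593
theta = acos(0.630593) = 50.91 degrees

50.91 degrees


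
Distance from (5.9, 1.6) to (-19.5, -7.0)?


dx=-25.4, dy=-8.6
d^2 = (-25.4)^2 + (-8.6)^2 = 719.12
d = sqrt(719.12) = 26.8164

26.8164


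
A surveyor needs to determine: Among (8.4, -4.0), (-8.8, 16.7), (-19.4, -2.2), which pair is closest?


d(P0,P1) = 26.9134, d(P0,P2) = 27.8582, d(P1,P2) = 21.6696
Closest: P1 and P2

Closest pair: (-8.8, 16.7) and (-19.4, -2.2), distance = 21.6696


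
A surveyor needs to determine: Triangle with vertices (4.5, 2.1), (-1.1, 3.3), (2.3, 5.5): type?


Side lengths squared: AB^2=32.8, BC^2=16.4, CA^2=16.4
Sorted: [16.4, 16.4, 32.8]
By sides: Isosceles, By angles: Right

Isosceles, Right


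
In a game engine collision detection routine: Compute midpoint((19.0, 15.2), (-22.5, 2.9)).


M = ((19+(-22.5))/2, (15.2+2.9)/2)
= (-1.75, 9.05)

(-1.75, 9.05)


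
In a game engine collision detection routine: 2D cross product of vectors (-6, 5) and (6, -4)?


u x v = u_x*v_y - u_y*v_x = (-6)*(-4) - 5*6
= 24 - 30 = -6

-6


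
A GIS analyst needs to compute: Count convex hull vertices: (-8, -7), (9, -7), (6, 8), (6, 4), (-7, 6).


Convex hull vertices (CCW): (-8, -7), (9, -7), (6, 8), (-7, 6)
Count = 4

4


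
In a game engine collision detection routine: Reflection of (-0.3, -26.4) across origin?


Reflection over origin: (x,y) -> (-x,-y)
(-0.3, -26.4) -> (0.3, 26.4)

(0.3, 26.4)


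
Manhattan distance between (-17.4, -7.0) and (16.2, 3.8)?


|(-17.4)-16.2| + |(-7)-3.8| = 33.6 + 10.8 = 44.4

44.4


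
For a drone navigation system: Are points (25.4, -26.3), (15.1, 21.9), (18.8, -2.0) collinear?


Cross product: (15.1-25.4)*((-2)-(-26.3)) - (21.9-(-26.3))*(18.8-25.4)
= 67.83

No, not collinear


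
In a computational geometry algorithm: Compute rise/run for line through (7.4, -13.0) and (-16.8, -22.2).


slope = (y2-y1)/(x2-x1) = ((-22.2)-(-13))/((-16.8)-7.4) = (-9.2)/(-24.2) = 0.3802

0.3802


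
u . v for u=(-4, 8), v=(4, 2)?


u . v = u_x*v_x + u_y*v_y = (-4)*4 + 8*2
= (-16) + 16 = 0

0


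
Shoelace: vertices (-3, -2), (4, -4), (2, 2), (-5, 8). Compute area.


Shoelace sum: ((-3)*(-4) - 4*(-2)) + (4*2 - 2*(-4)) + (2*8 - (-5)*2) + ((-5)*(-2) - (-3)*8)
= 96
Area = |96|/2 = 48

48


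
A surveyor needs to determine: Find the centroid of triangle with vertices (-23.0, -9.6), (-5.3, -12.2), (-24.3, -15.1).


Centroid = ((x_A+x_B+x_C)/3, (y_A+y_B+y_C)/3)
= (((-23)+(-5.3)+(-24.3))/3, ((-9.6)+(-12.2)+(-15.1))/3)
= (-17.5333, -12.3)

(-17.5333, -12.3)


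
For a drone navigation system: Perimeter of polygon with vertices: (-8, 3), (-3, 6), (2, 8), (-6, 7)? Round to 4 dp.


Sides: (-8, 3)->(-3, 6): sqrt(34) = 5.830952, (-3, 6)->(2, 8): sqrt(29) = 5.385165, (2, 8)->(-6, 7): sqrt(65) = 8.062258, (-6, 7)->(-8, 3): sqrt(20) = 4.472136
Sum = 23.750511
Perimeter = 23.7505

23.7505


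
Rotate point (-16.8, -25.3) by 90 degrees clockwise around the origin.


90° CW: (x,y) -> (y, -x)
(-16.8,-25.3) -> (-25.3, 16.8)

(-25.3, 16.8)


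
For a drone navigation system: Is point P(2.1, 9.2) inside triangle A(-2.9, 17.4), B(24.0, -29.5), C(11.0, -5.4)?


Cross products: AB x AP = 13.92, BC x BP = 24.69, CA x CP = -0.02
All same sign? no

No, outside


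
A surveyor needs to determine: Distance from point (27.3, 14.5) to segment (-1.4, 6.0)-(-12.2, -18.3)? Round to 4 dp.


Project P onto AB: t = 0 (clamped to [0,1])
Closest point on segment: (-1.4, 6)
Distance: 29.9323

29.9323


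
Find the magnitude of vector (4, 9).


|u| = sqrt(4^2 + 9^2) = sqrt(97) = 9.8489

9.8489


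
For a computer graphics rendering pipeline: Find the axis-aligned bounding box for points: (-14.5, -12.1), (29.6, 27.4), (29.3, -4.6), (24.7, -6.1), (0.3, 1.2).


x range: [-14.5, 29.6]
y range: [-12.1, 27.4]
Bounding box: (-14.5,-12.1) to (29.6,27.4)

(-14.5,-12.1) to (29.6,27.4)


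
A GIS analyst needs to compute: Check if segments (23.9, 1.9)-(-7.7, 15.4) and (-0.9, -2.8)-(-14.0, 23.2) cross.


Cross products: d1=-706.37, d2=-61.62, d3=483.32, d4=-161.43
d1*d2 < 0 and d3*d4 < 0? no

No, they don't intersect


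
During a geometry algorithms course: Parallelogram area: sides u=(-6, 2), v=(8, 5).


|u x v| = |(-6)*5 - 2*8|
= |(-30) - 16| = 46

46


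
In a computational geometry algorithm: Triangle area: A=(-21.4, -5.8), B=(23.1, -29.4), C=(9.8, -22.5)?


Area = |x_A(y_B-y_C) + x_B(y_C-y_A) + x_C(y_A-y_B)|/2
= |147.66 + (-385.77) + 231.28|/2
= 6.83/2 = 3.415

3.415


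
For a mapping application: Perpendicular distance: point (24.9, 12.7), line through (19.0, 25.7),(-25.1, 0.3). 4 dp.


|cross product| = 723.16
|line direction| = sqrt(2589.97) = 50.8917
Distance = 723.16/sqrt(2589.97) = 14.2098

14.2098


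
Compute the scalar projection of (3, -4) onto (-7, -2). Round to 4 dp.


u.v = -13, |v| = sqrt(53) = 7.2801
Scalar projection = u.v / |v| = -13 / sqrt(53) = -1.7857

-1.7857


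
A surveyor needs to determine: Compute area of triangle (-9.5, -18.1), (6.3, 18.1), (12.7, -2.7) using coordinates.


Area = |x_A(y_B-y_C) + x_B(y_C-y_A) + x_C(y_A-y_B)|/2
= |(-197.6) + 97.02 + (-459.74)|/2
= 560.32/2 = 280.16

280.16


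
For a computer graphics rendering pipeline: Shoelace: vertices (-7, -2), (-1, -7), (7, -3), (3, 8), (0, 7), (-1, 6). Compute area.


Shoelace sum: ((-7)*(-7) - (-1)*(-2)) + ((-1)*(-3) - 7*(-7)) + (7*8 - 3*(-3)) + (3*7 - 0*8) + (0*6 - (-1)*7) + ((-1)*(-2) - (-7)*6)
= 236
Area = |236|/2 = 118

118


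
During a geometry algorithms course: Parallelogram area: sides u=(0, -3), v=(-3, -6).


|u x v| = |0*(-6) - (-3)*(-3)|
= |0 - 9| = 9

9


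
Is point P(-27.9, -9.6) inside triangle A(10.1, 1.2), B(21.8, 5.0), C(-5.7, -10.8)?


Cross products: AB x AP = 18.04, BC x BP = -383.76, CA x CP = 285.36
All same sign? no

No, outside


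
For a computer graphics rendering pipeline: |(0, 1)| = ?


|u| = sqrt(0^2 + 1^2) = sqrt(1) = 1

1


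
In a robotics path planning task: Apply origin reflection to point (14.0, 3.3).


Reflection over origin: (x,y) -> (-x,-y)
(14, 3.3) -> (-14, -3.3)

(-14, -3.3)


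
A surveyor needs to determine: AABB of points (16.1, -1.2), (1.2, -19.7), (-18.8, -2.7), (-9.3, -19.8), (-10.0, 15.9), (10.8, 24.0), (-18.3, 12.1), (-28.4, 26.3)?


x range: [-28.4, 16.1]
y range: [-19.8, 26.3]
Bounding box: (-28.4,-19.8) to (16.1,26.3)

(-28.4,-19.8) to (16.1,26.3)


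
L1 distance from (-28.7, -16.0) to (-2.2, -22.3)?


|(-28.7)-(-2.2)| + |(-16)-(-22.3)| = 26.5 + 6.3 = 32.8

32.8


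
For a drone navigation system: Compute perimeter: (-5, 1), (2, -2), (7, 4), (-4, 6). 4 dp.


Sides: (-5, 1)->(2, -2): sqrt(58) = 7.615773, (2, -2)->(7, 4): sqrt(61) = 7.81025, (7, 4)->(-4, 6): sqrt(125) = 11.18034, (-4, 6)->(-5, 1): sqrt(26) = 5.09902
Sum = 31.705383
Perimeter = 31.7054

31.7054


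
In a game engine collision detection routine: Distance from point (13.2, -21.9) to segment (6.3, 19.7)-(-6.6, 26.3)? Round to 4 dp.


Project P onto AB: t = 0 (clamped to [0,1])
Closest point on segment: (6.3, 19.7)
Distance: 42.1684

42.1684


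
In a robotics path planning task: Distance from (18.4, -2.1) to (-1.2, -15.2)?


dx=-19.6, dy=-13.1
d^2 = (-19.6)^2 + (-13.1)^2 = 555.77
d = sqrt(555.77) = 23.5748

23.5748


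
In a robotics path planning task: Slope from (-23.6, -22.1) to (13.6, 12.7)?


slope = (y2-y1)/(x2-x1) = (12.7-(-22.1))/(13.6-(-23.6)) = 34.8/37.2 = 0.9355

0.9355


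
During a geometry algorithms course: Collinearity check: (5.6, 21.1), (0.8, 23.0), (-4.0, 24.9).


Cross product: (0.8-5.6)*(24.9-21.1) - (23-21.1)*((-4)-5.6)
= 0

Yes, collinear


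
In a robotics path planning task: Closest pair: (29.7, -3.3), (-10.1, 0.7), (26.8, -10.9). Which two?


d(P0,P1) = 40.0005, d(P0,P2) = 8.1345, d(P1,P2) = 38.6804
Closest: P0 and P2

Closest pair: (29.7, -3.3) and (26.8, -10.9), distance = 8.1345


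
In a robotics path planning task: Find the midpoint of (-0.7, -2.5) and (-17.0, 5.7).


M = (((-0.7)+(-17))/2, ((-2.5)+5.7)/2)
= (-8.85, 1.6)

(-8.85, 1.6)


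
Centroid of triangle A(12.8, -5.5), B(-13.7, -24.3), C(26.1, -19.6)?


Centroid = ((x_A+x_B+x_C)/3, (y_A+y_B+y_C)/3)
= ((12.8+(-13.7)+26.1)/3, ((-5.5)+(-24.3)+(-19.6))/3)
= (8.4, -16.4667)

(8.4, -16.4667)


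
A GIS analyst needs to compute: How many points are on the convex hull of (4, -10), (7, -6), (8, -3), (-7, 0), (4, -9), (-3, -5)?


Convex hull vertices (CCW): (-7, 0), (-3, -5), (4, -10), (7, -6), (8, -3)
Count = 5

5


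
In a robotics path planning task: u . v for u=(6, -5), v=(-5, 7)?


u . v = u_x*v_x + u_y*v_y = 6*(-5) + (-5)*7
= (-30) + (-35) = -65

-65


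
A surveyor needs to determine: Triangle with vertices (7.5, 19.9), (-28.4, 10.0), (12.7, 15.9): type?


Side lengths squared: AB^2=1386.82, BC^2=1724.02, CA^2=43.04
Sorted: [43.04, 1386.82, 1724.02]
By sides: Scalene, By angles: Obtuse

Scalene, Obtuse


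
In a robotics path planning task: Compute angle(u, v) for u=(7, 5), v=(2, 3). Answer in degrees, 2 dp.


u.v = 29, |u| = sqrt(74) = 8.6023, |v| = sqrt(13) = 3.6056
cos(theta) = u.v/(|u||v|) = 29/sqrt(962) = 0.934998
theta = acos(0.934998) = 20.77 degrees

20.77 degrees


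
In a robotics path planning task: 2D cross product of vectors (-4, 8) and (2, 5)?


u x v = u_x*v_y - u_y*v_x = (-4)*5 - 8*2
= (-20) - 16 = -36

-36


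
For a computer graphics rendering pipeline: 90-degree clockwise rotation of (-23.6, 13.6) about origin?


90° CW: (x,y) -> (y, -x)
(-23.6,13.6) -> (13.6, 23.6)

(13.6, 23.6)


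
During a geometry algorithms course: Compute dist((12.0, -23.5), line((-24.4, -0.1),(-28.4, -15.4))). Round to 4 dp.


|cross product| = 650.52
|line direction| = sqrt(250.09) = 15.8142
Distance = 650.52/sqrt(250.09) = 41.1351

41.1351


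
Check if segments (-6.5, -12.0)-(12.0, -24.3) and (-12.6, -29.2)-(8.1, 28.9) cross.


Cross products: d1=1.63, d2=-1327.83, d3=-393.23, d4=936.23
d1*d2 < 0 and d3*d4 < 0? yes

Yes, they intersect


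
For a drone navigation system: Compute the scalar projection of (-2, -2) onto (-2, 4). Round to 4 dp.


u.v = -4, |v| = sqrt(20) = 4.4721
Scalar projection = u.v / |v| = -4 / sqrt(20) = -0.8944

-0.8944


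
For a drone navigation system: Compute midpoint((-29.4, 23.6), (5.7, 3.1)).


M = (((-29.4)+5.7)/2, (23.6+3.1)/2)
= (-11.85, 13.35)

(-11.85, 13.35)


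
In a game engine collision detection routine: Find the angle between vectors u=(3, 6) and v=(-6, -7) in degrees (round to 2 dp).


u.v = -60, |u| = sqrt(45) = 6.7082, |v| = sqrt(85) = 9.2195
cos(theta) = u.v/(|u||v|) = -60/sqrt(3825) = -0.970143
theta = acos(-0.970143) = 165.96 degrees

165.96 degrees


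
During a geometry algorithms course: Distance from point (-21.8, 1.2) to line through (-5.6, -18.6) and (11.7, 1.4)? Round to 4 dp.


|cross product| = 666.54
|line direction| = sqrt(699.29) = 26.4441
Distance = 666.54/sqrt(699.29) = 25.2056

25.2056


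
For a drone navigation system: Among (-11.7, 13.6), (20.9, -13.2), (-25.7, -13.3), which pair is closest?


d(P0,P1) = 42.2019, d(P0,P2) = 30.3251, d(P1,P2) = 46.6001
Closest: P0 and P2

Closest pair: (-11.7, 13.6) and (-25.7, -13.3), distance = 30.3251


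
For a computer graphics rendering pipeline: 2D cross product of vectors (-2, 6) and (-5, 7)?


u x v = u_x*v_y - u_y*v_x = (-2)*7 - 6*(-5)
= (-14) - (-30) = 16

16


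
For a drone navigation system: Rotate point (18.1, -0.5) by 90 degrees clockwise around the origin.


90° CW: (x,y) -> (y, -x)
(18.1,-0.5) -> (-0.5, -18.1)

(-0.5, -18.1)


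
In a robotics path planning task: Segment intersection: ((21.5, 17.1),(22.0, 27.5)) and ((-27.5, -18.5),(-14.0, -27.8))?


Cross products: d1=936.3, d2=1081.35, d3=491.8, d4=346.75
d1*d2 < 0 and d3*d4 < 0? no

No, they don't intersect


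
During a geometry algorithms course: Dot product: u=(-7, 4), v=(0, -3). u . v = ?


u . v = u_x*v_x + u_y*v_y = (-7)*0 + 4*(-3)
= 0 + (-12) = -12

-12


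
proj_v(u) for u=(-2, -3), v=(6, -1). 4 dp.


u.v = -9, |v| = sqrt(37) = 6.0828
Scalar projection = u.v / |v| = -9 / sqrt(37) = -1.4796

-1.4796


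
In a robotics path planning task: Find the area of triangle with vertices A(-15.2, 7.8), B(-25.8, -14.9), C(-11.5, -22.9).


Area = |x_A(y_B-y_C) + x_B(y_C-y_A) + x_C(y_A-y_B)|/2
= |(-121.6) + 792.06 + (-261.05)|/2
= 409.41/2 = 204.705

204.705


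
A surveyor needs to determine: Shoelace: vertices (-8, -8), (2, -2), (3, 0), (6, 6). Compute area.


Shoelace sum: ((-8)*(-2) - 2*(-8)) + (2*0 - 3*(-2)) + (3*6 - 6*0) + (6*(-8) - (-8)*6)
= 56
Area = |56|/2 = 28

28


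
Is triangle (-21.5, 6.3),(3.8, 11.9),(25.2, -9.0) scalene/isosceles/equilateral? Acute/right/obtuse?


Side lengths squared: AB^2=671.45, BC^2=894.77, CA^2=2414.98
Sorted: [671.45, 894.77, 2414.98]
By sides: Scalene, By angles: Obtuse

Scalene, Obtuse


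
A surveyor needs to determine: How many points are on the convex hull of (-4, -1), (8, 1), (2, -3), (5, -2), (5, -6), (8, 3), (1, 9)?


Convex hull vertices (CCW): (-4, -1), (5, -6), (8, 1), (8, 3), (1, 9)
Count = 5

5


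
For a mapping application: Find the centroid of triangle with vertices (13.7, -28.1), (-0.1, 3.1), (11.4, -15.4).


Centroid = ((x_A+x_B+x_C)/3, (y_A+y_B+y_C)/3)
= ((13.7+(-0.1)+11.4)/3, ((-28.1)+3.1+(-15.4))/3)
= (8.3333, -13.4667)

(8.3333, -13.4667)


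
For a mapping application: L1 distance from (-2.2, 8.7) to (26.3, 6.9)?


|(-2.2)-26.3| + |8.7-6.9| = 28.5 + 1.8 = 30.3

30.3


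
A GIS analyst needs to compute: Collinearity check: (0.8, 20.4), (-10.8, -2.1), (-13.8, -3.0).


Cross product: ((-10.8)-0.8)*((-3)-20.4) - ((-2.1)-20.4)*((-13.8)-0.8)
= -57.06

No, not collinear


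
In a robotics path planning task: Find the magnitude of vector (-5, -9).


|u| = sqrt((-5)^2 + (-9)^2) = sqrt(106) = 10.2956

10.2956


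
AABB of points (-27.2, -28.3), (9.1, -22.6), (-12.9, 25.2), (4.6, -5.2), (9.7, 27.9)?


x range: [-27.2, 9.7]
y range: [-28.3, 27.9]
Bounding box: (-27.2,-28.3) to (9.7,27.9)

(-27.2,-28.3) to (9.7,27.9)


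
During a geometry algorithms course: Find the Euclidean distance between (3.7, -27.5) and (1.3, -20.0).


dx=-2.4, dy=7.5
d^2 = (-2.4)^2 + 7.5^2 = 62.01
d = sqrt(62.01) = 7.8746

7.8746


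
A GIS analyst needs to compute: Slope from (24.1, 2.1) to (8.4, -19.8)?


slope = (y2-y1)/(x2-x1) = ((-19.8)-2.1)/(8.4-24.1) = (-21.9)/(-15.7) = 1.3949

1.3949


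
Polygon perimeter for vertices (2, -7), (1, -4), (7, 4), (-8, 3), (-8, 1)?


Sides: (2, -7)->(1, -4): sqrt(10) = 3.162278, (1, -4)->(7, 4): sqrt(100) = 10, (7, 4)->(-8, 3): sqrt(226) = 15.033296, (-8, 3)->(-8, 1): sqrt(4) = 2, (-8, 1)->(2, -7): sqrt(164) = 12.806248
Sum = 43.001822
Perimeter = 43.0018

43.0018
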